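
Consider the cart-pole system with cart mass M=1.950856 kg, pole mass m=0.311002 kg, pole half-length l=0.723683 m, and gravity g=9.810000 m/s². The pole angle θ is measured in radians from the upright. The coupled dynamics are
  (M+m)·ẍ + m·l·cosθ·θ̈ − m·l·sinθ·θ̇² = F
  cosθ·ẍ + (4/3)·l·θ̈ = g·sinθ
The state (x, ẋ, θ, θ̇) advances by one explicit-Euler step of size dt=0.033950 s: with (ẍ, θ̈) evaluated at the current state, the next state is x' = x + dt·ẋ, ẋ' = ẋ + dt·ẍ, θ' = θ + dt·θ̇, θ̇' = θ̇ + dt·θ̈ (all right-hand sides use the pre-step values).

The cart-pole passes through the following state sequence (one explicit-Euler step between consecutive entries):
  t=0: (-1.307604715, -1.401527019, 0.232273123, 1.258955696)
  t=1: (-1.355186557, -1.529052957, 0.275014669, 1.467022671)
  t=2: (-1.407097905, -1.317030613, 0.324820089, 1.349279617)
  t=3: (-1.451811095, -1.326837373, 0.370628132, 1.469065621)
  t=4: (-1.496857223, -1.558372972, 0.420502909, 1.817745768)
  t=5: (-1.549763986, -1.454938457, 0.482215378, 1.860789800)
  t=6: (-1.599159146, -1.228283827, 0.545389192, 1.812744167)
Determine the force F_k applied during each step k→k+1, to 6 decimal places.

F_0 = -7.235992 N
F_1 = 13.242842 N
F_2 = -0.031544 N
F_3 = -13.447002 N
F_4 = 6.848056 N
F_5 = 14.456871 N

step 0→1:
  ẍ = (ẋ'−ẋ)/dt = (-1.529052957−-1.401527019)/0.033950 = -3.756287
  θ̈ = (θ̇'−θ̇)/dt = (1.467022671−1.258955696)/0.033950 = 6.128630
  sinθ=0.230190, cosθ=0.973146
  F = (M+m)·ẍ + m·l·cosθ·θ̈ − m·l·sinθ·θ̇² = -8.496187 + 1.342310 − 0.082114 = -7.235992
step 1→2:
  ẍ = (ẋ'−ẋ)/dt = (-1.317030613−-1.529052957)/0.033950 = 6.245135
  θ̈ = (θ̇'−θ̇)/dt = (1.349279617−1.467022671)/0.033950 = -3.468131
  sinθ=0.271561, cosθ=0.962421
  F = (M+m)·ẍ + m·l·cosθ·θ̈ − m·l·sinθ·θ̇² = 14.125609 + -0.751229 − 0.131538 = 13.242842
step 2→3:
  ẍ = (ẋ'−ẋ)/dt = (-1.326837373−-1.317030613)/0.033950 = -0.288859
  θ̈ = (θ̇'−θ̇)/dt = (1.469065621−1.349279617)/0.033950 = 3.528306
  sinθ=0.319138, cosθ=0.947708
  F = (M+m)·ẍ + m·l·cosθ·θ̈ − m·l·sinθ·θ̇² = -0.653358 + 0.752580 − 0.130766 = -0.031544
step 3→4:
  ẍ = (ẋ'−ẋ)/dt = (-1.558372972−-1.326837373)/0.033950 = -6.819900
  θ̈ = (θ̇'−θ̇)/dt = (1.817745768−1.469065621)/0.033950 = 10.270402
  sinθ=0.362201, cosθ=0.932100
  F = (M+m)·ẍ + m·l·cosθ·θ̈ − m·l·sinθ·θ̇² = -15.425645 + 2.154574 − 0.175931 = -13.447002
step 4→5:
  ẍ = (ẋ'−ẋ)/dt = (-1.454938457−-1.558372972)/0.033950 = 3.046672
  θ̈ = (θ̇'−θ̇)/dt = (1.860789800−1.817745768)/0.033950 = 1.267865
  sinθ=0.408220, cosθ=0.912884
  F = (M+m)·ẍ + m·l·cosθ·θ̈ − m·l·sinθ·θ̇² = 6.891139 + 0.260495 − 0.303579 = 6.848056
step 5→6:
  ẍ = (ẋ'−ẋ)/dt = (-1.228283827−-1.454938457)/0.033950 = 6.676130
  θ̈ = (θ̇'−θ̇)/dt = (1.812744167−1.860789800)/0.033950 = -1.415188
  sinθ=0.463743, cosθ=0.885970
  F = (M+m)·ẍ + m·l·cosθ·θ̈ − m·l·sinθ·θ̇² = 15.100459 + -0.282192 − 0.361396 = 14.456871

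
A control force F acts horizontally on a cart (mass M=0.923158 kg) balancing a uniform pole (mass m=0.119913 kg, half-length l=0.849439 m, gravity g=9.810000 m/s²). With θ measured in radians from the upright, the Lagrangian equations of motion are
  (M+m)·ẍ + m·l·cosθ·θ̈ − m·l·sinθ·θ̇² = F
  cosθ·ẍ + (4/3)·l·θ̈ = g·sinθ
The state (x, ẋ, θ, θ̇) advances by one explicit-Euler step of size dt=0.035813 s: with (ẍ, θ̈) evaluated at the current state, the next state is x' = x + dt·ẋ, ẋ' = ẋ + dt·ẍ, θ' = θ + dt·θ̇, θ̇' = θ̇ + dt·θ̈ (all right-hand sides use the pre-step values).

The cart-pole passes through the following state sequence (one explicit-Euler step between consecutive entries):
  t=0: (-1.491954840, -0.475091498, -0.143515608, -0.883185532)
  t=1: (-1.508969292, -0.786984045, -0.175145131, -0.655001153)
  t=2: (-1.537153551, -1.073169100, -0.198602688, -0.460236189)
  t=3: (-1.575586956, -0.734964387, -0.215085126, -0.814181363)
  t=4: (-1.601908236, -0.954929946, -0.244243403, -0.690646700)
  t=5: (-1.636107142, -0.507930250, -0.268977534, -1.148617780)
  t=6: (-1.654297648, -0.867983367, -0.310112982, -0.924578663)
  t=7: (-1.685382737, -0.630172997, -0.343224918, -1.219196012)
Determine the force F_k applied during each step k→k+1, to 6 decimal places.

step 0→1:
  ẍ = (ẋ'−ẋ)/dt = (-0.786984045−-0.475091498)/0.035813 = -8.708920
  θ̈ = (θ̇'−θ̇)/dt = (-0.655001153−-0.883185532)/0.035813 = 6.371552
  sinθ=-0.143023, cosθ=0.989719
  F = (M+m)·ẍ + m·l·cosθ·θ̈ − m·l·sinθ·θ̇² = -9.084022 + 0.642326 − -0.011363 = -8.430332
step 1→2:
  ẍ = (ẋ'−ẋ)/dt = (-1.073169100−-0.786984045)/0.035813 = -7.991094
  θ̈ = (θ̇'−θ̇)/dt = (-0.460236189−-0.655001153)/0.035813 = 5.438387
  sinθ=-0.174251, cosθ=0.984701
  F = (M+m)·ẍ + m·l·cosθ·θ̈ − m·l·sinθ·θ̇² = -8.335279 + 0.545473 − -0.007615 = -7.782191
step 2→3:
  ẍ = (ẋ'−ẋ)/dt = (-0.734964387−-1.073169100)/0.035813 = 9.443630
  θ̈ = (θ̇'−θ̇)/dt = (-0.814181363−-0.460236189)/0.035813 = -9.883148
  sinθ=-0.197300, cosθ=0.980343
  F = (M+m)·ẍ + m·l·cosθ·θ̈ − m·l·sinθ·θ̇² = 9.850376 + -0.986897 − -0.004257 = 8.867736
step 3→4:
  ẍ = (ẋ'−ẋ)/dt = (-0.954929946−-0.734964387)/0.035813 = -6.142059
  θ̈ = (θ̇'−θ̇)/dt = (-0.690646700−-0.814181363)/0.035813 = 3.449436
  sinθ=-0.213431, cosθ=0.976958
  F = (M+m)·ẍ + m·l·cosθ·θ̈ − m·l·sinθ·θ̇² = -6.406604 + 0.343260 − -0.014411 = -6.048933
step 4→5:
  ẍ = (ẋ'−ẋ)/dt = (-0.507930250−-0.954929946)/0.035813 = 12.481493
  θ̈ = (θ̇'−θ̇)/dt = (-1.148617780−-0.690646700)/0.035813 = -12.787845
  sinθ=-0.241822, cosθ=0.970321
  F = (M+m)·ẍ + m·l·cosθ·θ̈ − m·l·sinθ·θ̇² = 13.019083 + -1.263895 − -0.011749 = 11.766937
step 5→6:
  ẍ = (ẋ'−ẋ)/dt = (-0.867983367−-0.507930250)/0.035813 = -10.053699
  θ̈ = (θ̇'−θ̇)/dt = (-0.924578663−-1.148617780)/0.035813 = 6.255804
  sinθ=-0.265746, cosθ=0.964043
  F = (M+m)·ẍ + m·l·cosθ·θ̈ − m·l·sinθ·θ̇² = -10.486722 + 0.614297 − -0.035712 = -9.836713
step 6→7:
  ẍ = (ẋ'−ẋ)/dt = (-0.630172997−-0.867983367)/0.035813 = 6.640336
  θ̈ = (θ̇'−θ̇)/dt = (-1.219196012−-0.924578663)/0.035813 = -8.226548
  sinθ=-0.305166, cosθ=0.952299
  F = (M+m)·ẍ + m·l·cosθ·θ̈ − m·l·sinθ·θ̇² = 6.926342 + -0.797975 − -0.026572 = 6.154939

F_0 = -8.430332 N
F_1 = -7.782191 N
F_2 = 8.867736 N
F_3 = -6.048933 N
F_4 = 11.766937 N
F_5 = -9.836713 N
F_6 = 6.154939 N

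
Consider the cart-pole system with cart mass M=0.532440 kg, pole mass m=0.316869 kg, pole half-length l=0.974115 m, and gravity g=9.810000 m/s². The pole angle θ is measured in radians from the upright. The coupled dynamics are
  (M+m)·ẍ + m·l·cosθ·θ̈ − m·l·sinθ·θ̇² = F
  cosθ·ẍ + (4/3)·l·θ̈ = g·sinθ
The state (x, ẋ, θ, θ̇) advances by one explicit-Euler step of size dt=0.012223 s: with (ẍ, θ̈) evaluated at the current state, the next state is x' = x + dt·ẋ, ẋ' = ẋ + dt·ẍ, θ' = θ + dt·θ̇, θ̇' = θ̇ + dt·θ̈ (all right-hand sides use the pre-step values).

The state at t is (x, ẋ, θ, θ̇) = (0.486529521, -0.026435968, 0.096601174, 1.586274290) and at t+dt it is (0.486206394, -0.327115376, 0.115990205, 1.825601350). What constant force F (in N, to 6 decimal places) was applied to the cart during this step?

F = -14.951932 N

ẍ = (ẋ'−ẋ)/dt = (-0.327115376−-0.026435968)/0.012223 = -24.599477
θ̈ = (θ̇'−θ̇)/dt = (1.825601350−1.586274290)/0.012223 = 19.580059
sinθ=0.096451, cosθ=0.995338
F = (M+m)·ẍ + m·l·cosθ·θ̈ − m·l·sinθ·θ̇² = -20.892557 + 6.015538 − 0.074912 = -14.951932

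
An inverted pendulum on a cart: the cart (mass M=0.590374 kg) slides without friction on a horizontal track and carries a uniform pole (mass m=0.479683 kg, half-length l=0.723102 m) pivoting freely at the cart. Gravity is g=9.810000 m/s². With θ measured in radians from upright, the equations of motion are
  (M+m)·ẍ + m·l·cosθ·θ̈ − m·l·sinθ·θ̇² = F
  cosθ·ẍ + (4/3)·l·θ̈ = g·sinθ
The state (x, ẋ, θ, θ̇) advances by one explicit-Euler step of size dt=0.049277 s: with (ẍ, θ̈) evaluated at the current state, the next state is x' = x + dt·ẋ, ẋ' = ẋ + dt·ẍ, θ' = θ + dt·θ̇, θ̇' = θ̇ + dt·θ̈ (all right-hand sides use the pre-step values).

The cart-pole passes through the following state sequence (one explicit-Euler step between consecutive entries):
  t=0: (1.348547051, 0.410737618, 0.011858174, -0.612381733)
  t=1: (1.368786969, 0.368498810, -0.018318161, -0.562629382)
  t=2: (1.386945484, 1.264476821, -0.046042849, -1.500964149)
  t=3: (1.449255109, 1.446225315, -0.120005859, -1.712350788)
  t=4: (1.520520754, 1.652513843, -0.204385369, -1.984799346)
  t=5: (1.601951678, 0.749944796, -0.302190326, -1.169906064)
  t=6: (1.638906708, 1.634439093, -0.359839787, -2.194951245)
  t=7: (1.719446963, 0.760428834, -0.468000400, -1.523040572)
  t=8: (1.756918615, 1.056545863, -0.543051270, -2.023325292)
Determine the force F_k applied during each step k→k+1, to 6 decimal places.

F_0 = -0.568583 N
F_1 = 12.854490 N
F_2 = 2.496292 N
F_3 = 2.697376 N
F_4 = -13.705450 N
F_5 = 12.459882 N
F_6 = -13.964168 N
F_7 = 3.650343 N

step 0→1:
  ẍ = (ẋ'−ẋ)/dt = (0.368498810−0.410737618)/0.049277 = -0.857171
  θ̈ = (θ̇'−θ̇)/dt = (-0.562629382−-0.612381733)/0.049277 = 1.009647
  sinθ=0.011858, cosθ=0.999930
  F = (M+m)·ẍ + m·l·cosθ·θ̈ − m·l·sinθ·θ̇² = -0.917222 + 0.350181 − 0.001542 = -0.568583
step 1→2:
  ẍ = (ẋ'−ẋ)/dt = (1.264476821−0.368498810)/0.049277 = 18.182479
  θ̈ = (θ̇'−θ̇)/dt = (-1.500964149−-0.562629382)/0.049277 = -19.042043
  sinθ=-0.018317, cosθ=0.999832
  F = (M+m)·ẍ + m·l·cosθ·θ̈ − m·l·sinθ·θ̇² = 19.456289 + -6.603810 − -0.002011 = 12.854490
step 2→3:
  ẍ = (ẋ'−ẋ)/dt = (1.446225315−1.264476821)/0.049277 = 3.688303
  θ̈ = (θ̇'−θ̇)/dt = (-1.712350788−-1.500964149)/0.049277 = -4.289763
  sinθ=-0.046027, cosθ=0.998940
  F = (M+m)·ẍ + m·l·cosθ·θ̈ − m·l·sinθ·θ̇² = 3.946694 + -1.486369 − -0.035967 = 2.496292
step 3→4:
  ẍ = (ẋ'−ẋ)/dt = (1.652513843−1.446225315)/0.049277 = 4.186305
  θ̈ = (θ̇'−θ̇)/dt = (-1.984799346−-1.712350788)/0.049277 = -5.528919
  sinθ=-0.119718, cosθ=0.992808
  F = (M+m)·ẍ + m·l·cosθ·θ̈ − m·l·sinθ·θ̇² = 4.479584 + -1.903967 − -0.121758 = 2.697376
step 4→5:
  ẍ = (ẋ'−ẋ)/dt = (0.749944796−1.652513843)/0.049277 = -18.316234
  θ̈ = (θ̇'−θ̇)/dt = (-1.169906064−-1.984799346)/0.049277 = 16.536991
  sinθ=-0.202965, cosθ=0.979186
  F = (M+m)·ẍ + m·l·cosθ·θ̈ − m·l·sinθ·θ̇² = -19.599414 + 5.616626 − -0.277338 = -13.705450
step 5→6:
  ẍ = (ẋ'−ẋ)/dt = (1.634439093−0.749944796)/0.049277 = 17.949435
  θ̈ = (θ̇'−θ̇)/dt = (-2.194951245−-1.169906064)/0.049277 = -20.801696
  sinθ=-0.297612, cosθ=0.954687
  F = (M+m)·ẍ + m·l·cosθ·θ̈ − m·l·sinθ·θ̇² = 19.206918 + -6.888325 − -0.141288 = 12.459882
step 6→7:
  ẍ = (ẋ'−ẋ)/dt = (0.760428834−1.634439093)/0.049277 = -17.736678
  θ̈ = (θ̇'−θ̇)/dt = (-1.523040572−-2.194951245)/0.049277 = 13.635381
  sinθ=-0.352124, cosθ=0.935953
  F = (M+m)·ẍ + m·l·cosθ·θ̈ − m·l·sinθ·θ̇² = -18.979256 + 4.426651 − -0.588437 = -13.964168
step 7→8:
  ẍ = (ẋ'−ẋ)/dt = (1.056545863−0.760428834)/0.049277 = 6.009234
  θ̈ = (θ̇'−θ̇)/dt = (-2.023325292−-1.523040572)/0.049277 = -10.152500
  sinθ=-0.451103, cosθ=0.892472
  F = (M+m)·ẍ + m·l·cosθ·θ̈ − m·l·sinθ·θ̇² = 6.430223 + -3.142835 − -0.362954 = 3.650343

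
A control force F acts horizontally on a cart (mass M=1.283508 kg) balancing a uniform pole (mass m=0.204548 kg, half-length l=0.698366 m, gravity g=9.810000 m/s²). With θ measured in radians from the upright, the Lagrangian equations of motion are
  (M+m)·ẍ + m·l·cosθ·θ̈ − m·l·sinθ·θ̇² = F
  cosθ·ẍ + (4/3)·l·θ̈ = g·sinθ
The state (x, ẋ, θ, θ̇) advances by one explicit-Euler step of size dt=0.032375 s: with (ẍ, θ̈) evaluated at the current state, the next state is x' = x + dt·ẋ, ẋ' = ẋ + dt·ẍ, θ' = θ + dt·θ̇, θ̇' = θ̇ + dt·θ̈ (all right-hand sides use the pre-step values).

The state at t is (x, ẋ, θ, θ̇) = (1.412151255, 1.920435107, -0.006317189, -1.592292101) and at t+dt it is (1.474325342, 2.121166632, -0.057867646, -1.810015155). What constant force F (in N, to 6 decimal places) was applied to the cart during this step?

F = 8.267887 N

ẍ = (ẋ'−ẋ)/dt = (2.121166632−1.920435107)/0.032375 = 6.200202
θ̈ = (θ̇'−θ̇)/dt = (-1.810015155−-1.592292101)/0.032375 = -6.725036
sinθ=-0.006317, cosθ=0.999980
F = (M+m)·ẍ + m·l·cosθ·θ̈ − m·l·sinθ·θ̇² = 9.226247 + -0.960648 − -0.002288 = 8.267887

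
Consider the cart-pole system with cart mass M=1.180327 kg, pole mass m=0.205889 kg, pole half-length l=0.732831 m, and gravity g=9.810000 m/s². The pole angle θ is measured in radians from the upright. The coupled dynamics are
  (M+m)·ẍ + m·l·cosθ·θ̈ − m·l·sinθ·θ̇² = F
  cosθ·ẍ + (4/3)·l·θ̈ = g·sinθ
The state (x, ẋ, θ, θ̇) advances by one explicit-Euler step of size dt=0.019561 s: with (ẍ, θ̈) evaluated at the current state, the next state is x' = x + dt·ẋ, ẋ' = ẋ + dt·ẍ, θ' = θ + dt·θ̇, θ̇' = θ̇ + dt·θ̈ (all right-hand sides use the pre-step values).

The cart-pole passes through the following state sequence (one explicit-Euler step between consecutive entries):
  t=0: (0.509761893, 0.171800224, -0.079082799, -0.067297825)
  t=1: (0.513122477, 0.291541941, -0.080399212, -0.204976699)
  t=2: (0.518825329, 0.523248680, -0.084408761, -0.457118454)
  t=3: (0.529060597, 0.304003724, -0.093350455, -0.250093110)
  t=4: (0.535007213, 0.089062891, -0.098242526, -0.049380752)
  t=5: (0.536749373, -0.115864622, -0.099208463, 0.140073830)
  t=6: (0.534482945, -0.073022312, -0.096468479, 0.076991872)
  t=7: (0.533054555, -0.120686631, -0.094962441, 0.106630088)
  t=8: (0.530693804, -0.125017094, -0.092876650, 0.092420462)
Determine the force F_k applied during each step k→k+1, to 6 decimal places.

F_0 = 7.427055 N
F_1 = 14.482124 N
F_2 = -13.943240 N
F_3 = -13.689751 N
F_4 = -13.068129 N
F_5 = 2.552186 N
F_6 = -3.150160 N
F_7 = -0.415832 N

step 0→1:
  ẍ = (ẋ'−ẋ)/dt = (0.291541941−0.171800224)/0.019561 = 6.121452
  θ̈ = (θ̇'−θ̇)/dt = (-0.204976699−-0.067297825)/0.019561 = -7.038437
  sinθ=-0.079000, cosθ=0.996875
  F = (M+m)·ẍ + m·l·cosθ·θ̈ − m·l·sinθ·θ̇² = 8.485654 + -1.058653 − -0.000054 = 7.427055
step 1→2:
  ẍ = (ẋ'−ẋ)/dt = (0.523248680−0.291541941)/0.019561 = 11.845342
  θ̈ = (θ̇'−θ̇)/dt = (-0.457118454−-0.204976699)/0.019561 = -12.890024
  sinθ=-0.080313, cosθ=0.996770
  F = (M+m)·ẍ + m·l·cosθ·θ̈ − m·l·sinθ·θ̇² = 16.420203 + -1.938588 − -0.000509 = 14.482124
step 2→3:
  ẍ = (ẋ'−ẋ)/dt = (0.304003724−0.523248680)/0.019561 = -11.208269
  θ̈ = (θ̇'−θ̇)/dt = (-0.250093110−-0.457118454)/0.019561 = 10.583577
  sinθ=-0.084309, cosθ=0.996440
  F = (M+m)·ẍ + m·l·cosθ·θ̈ − m·l·sinθ·θ̇² = -15.537082 + 1.591184 − -0.002658 = -13.943240
step 3→4:
  ẍ = (ẋ'−ẋ)/dt = (0.089062891−0.304003724)/0.019561 = -10.988233
  θ̈ = (θ̇'−θ̇)/dt = (-0.049380752−-0.250093110)/0.019561 = 10.260843
  sinθ=-0.093215, cosθ=0.995646
  F = (M+m)·ẍ + m·l·cosθ·θ̈ − m·l·sinθ·θ̇² = -15.232065 + 1.541434 − -0.000880 = -13.689751
step 4→5:
  ẍ = (ẋ'−ẋ)/dt = (-0.115864622−0.089062891)/0.019561 = -10.476331
  θ̈ = (θ̇'−θ̇)/dt = (0.140073830−-0.049380752)/0.019561 = 9.685322
  sinθ=-0.098085, cosθ=0.995178
  F = (M+m)·ẍ + m·l·cosθ·θ̈ − m·l·sinθ·θ̇² = -14.522458 + 1.454293 − -0.000036 = -13.068129
step 5→6:
  ẍ = (ẋ'−ẋ)/dt = (-0.073022312−-0.115864622)/0.019561 = 2.190190
  θ̈ = (θ̇'−θ̇)/dt = (0.076991872−0.140073830)/0.019561 = -3.224884
  sinθ=-0.099046, cosθ=0.995083
  F = (M+m)·ẍ + m·l·cosθ·θ̈ − m·l·sinθ·θ̇² = 3.036077 + -0.484184 − -0.000293 = 2.552186
step 6→7:
  ẍ = (ẋ'−ẋ)/dt = (-0.120686631−-0.073022312)/0.019561 = -2.436702
  θ̈ = (θ̇'−θ̇)/dt = (0.106630088−0.076991872)/0.019561 = 1.515169
  sinθ=-0.096319, cosθ=0.995351
  F = (M+m)·ẍ + m·l·cosθ·θ̈ − m·l·sinθ·θ̇² = -3.377795 + 0.227549 − -0.000086 = -3.150160
step 7→8:
  ẍ = (ẋ'−ẋ)/dt = (-0.125017094−-0.120686631)/0.019561 = -0.221382
  θ̈ = (θ̇'−θ̇)/dt = (0.092420462−0.106630088)/0.019561 = -0.726426
  sinθ=-0.094820, cosθ=0.995494
  F = (M+m)·ẍ + m·l·cosθ·θ̈ − m·l·sinθ·θ̇² = -0.306884 + -0.109111 − -0.000163 = -0.415832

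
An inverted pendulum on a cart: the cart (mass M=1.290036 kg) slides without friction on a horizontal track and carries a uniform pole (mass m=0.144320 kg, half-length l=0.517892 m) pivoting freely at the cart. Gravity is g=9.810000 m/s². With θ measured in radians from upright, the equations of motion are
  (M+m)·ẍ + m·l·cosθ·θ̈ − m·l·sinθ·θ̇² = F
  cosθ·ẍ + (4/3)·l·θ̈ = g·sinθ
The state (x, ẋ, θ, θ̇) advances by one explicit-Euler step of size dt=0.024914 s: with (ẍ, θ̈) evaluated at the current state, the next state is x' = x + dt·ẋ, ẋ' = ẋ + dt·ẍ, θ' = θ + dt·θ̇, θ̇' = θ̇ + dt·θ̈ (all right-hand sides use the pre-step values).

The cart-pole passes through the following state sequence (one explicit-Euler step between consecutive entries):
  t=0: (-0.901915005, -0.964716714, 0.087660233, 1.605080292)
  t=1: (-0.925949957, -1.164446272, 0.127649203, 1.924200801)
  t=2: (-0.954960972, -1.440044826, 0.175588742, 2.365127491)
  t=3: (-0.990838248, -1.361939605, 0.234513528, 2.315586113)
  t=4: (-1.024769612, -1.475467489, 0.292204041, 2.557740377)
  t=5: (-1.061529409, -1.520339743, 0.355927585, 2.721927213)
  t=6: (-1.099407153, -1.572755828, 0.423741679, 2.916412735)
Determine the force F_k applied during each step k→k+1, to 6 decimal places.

F_0 = -10.562058 N
F_1 = -14.590048 N
F_2 = 4.277321 N
F_3 = -5.922606 N
F_4 = -2.252569 N
F_5 = -2.663787 N

step 0→1:
  ẍ = (ẋ'−ẋ)/dt = (-1.164446272−-0.964716714)/0.024914 = -8.016760
  θ̈ = (θ̇'−θ̇)/dt = (1.924200801−1.605080292)/0.024914 = 12.808883
  sinθ=0.087548, cosθ=0.996160
  F = (M+m)·ẍ + m·l·cosθ·θ̈ − m·l·sinθ·θ̇² = -11.498888 + 0.953688 − 0.016858 = -10.562058
step 1→2:
  ẍ = (ẋ'−ẋ)/dt = (-1.440044826−-1.164446272)/0.024914 = -11.061995
  θ̈ = (θ̇'−θ̇)/dt = (2.365127491−1.924200801)/0.024914 = 17.697949
  sinθ=0.127303, cosθ=0.991864
  F = (M+m)·ẍ + m·l·cosθ·θ̈ − m·l·sinθ·θ̇² = -15.866839 + 1.312021 − 0.035229 = -14.590048
step 2→3:
  ẍ = (ẋ'−ẋ)/dt = (-1.361939605−-1.440044826)/0.024914 = 3.134993
  θ̈ = (θ̇'−θ̇)/dt = (2.315586113−2.365127491)/0.024914 = -1.988496
  sinθ=0.174688, cosθ=0.984624
  F = (M+m)·ẍ + m·l·cosθ·θ̈ − m·l·sinθ·θ̇² = 4.496696 + -0.146339 − 0.073036 = 4.277321
step 3→4:
  ẍ = (ẋ'−ẋ)/dt = (-1.475467489−-1.361939605)/0.024914 = -4.556791
  θ̈ = (θ̇'−θ̇)/dt = (2.557740377−2.315586113)/0.024914 = 9.719606
  sinθ=0.232370, cosθ=0.972627
  F = (M+m)·ẍ + m·l·cosθ·θ̈ − m·l·sinθ·θ̇² = -6.536060 + 0.706579 − 0.093125 = -5.922606
step 4→5:
  ẍ = (ẋ'−ẋ)/dt = (-1.520339743−-1.475467489)/0.024914 = -1.801086
  θ̈ = (θ̇'−θ̇)/dt = (2.721927213−2.557740377)/0.024914 = 6.590144
  sinθ=0.288064, cosθ=0.957611
  F = (M+m)·ẍ + m·l·cosθ·θ̈ − m·l·sinθ·θ̇² = -2.583398 + 0.471683 − 0.140853 = -2.252569
step 5→6:
  ẍ = (ẋ'−ẋ)/dt = (-1.572755828−-1.520339743)/0.024914 = -2.103881
  θ̈ = (θ̇'−θ̇)/dt = (2.916412735−2.721927213)/0.024914 = 7.806274
  sinθ=0.348460, cosθ=0.937324
  F = (M+m)·ẍ + m·l·cosθ·θ̈ − m·l·sinθ·θ̇² = -3.017714 + 0.546889 − 0.192962 = -2.663787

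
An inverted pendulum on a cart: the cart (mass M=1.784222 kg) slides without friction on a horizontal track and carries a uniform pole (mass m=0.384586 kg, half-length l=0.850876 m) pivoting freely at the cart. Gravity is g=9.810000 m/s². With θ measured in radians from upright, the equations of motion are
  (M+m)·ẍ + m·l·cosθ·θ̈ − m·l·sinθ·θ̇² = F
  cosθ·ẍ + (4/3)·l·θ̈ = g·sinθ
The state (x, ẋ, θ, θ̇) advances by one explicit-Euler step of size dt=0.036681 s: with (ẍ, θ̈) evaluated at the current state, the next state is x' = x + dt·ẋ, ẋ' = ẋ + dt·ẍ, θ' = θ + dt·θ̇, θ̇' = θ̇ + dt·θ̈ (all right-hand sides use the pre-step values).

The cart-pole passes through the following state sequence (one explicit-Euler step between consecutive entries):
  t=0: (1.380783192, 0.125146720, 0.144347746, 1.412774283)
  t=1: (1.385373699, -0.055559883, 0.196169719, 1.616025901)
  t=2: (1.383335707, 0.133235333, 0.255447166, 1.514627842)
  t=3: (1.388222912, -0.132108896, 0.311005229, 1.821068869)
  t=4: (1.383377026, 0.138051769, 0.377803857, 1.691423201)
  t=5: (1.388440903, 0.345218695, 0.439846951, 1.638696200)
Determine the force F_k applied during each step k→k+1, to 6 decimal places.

F_0 = -8.984075 N
F_1 = 10.108939 N
F_2 = -13.233401 N
F_3 = 14.540385 N
F_4 = 11.466440 N

step 0→1:
  ẍ = (ẋ'−ẋ)/dt = (-0.055559883−0.125146720)/0.036681 = -4.926436
  θ̈ = (θ̇'−θ̇)/dt = (1.616025901−1.412774283)/0.036681 = 5.541060
  sinθ=0.143847, cosθ=0.989600
  F = (M+m)·ẍ + m·l·cosθ·θ̈ − m·l·sinθ·θ̇² = -10.684494 + 1.794371 − 0.093952 = -8.984075
step 1→2:
  ẍ = (ẋ'−ẋ)/dt = (0.133235333−-0.055559883)/0.036681 = 5.146948
  θ̈ = (θ̇'−θ̇)/dt = (1.514627842−1.616025901)/0.036681 = -2.764321
  sinθ=0.194914, cosθ=0.980820
  F = (M+m)·ẍ + m·l·cosθ·θ̈ − m·l·sinθ·θ̇² = 11.162743 + -0.887233 − 0.166571 = 10.108939
step 2→3:
  ẍ = (ẋ'−ẋ)/dt = (-0.132108896−0.133235333)/0.036681 = -7.233833
  θ̈ = (θ̇'−θ̇)/dt = (1.821068869−1.514627842)/0.036681 = 8.354217
  sinθ=0.252678, cosθ=0.967550
  F = (M+m)·ẍ + m·l·cosθ·θ̈ − m·l·sinθ·θ̇² = -15.688795 + 2.645082 − 0.189688 = -13.233401
step 3→4:
  ẍ = (ẋ'−ẋ)/dt = (0.138051769−-0.132108896)/0.036681 = 7.365139
  θ̈ = (θ̇'−θ̇)/dt = (1.691423201−1.821068869)/0.036681 = -3.534409
  sinθ=0.306016, cosθ=0.952026
  F = (M+m)·ẍ + m·l·cosθ·θ̈ − m·l·sinθ·θ̇² = 15.973572 + -1.101097 − 0.332090 = 14.540385
step 4→5:
  ẍ = (ẋ'−ẋ)/dt = (0.345218695−0.138051769)/0.036681 = 5.647799
  θ̈ = (θ̇'−θ̇)/dt = (1.638696200−1.691423201)/0.036681 = -1.437447
  sinθ=0.368880, cosθ=0.929477
  F = (M+m)·ẍ + m·l·cosθ·θ̈ − m·l·sinθ·θ̇² = 12.248992 + -0.437210 − 0.345342 = 11.466440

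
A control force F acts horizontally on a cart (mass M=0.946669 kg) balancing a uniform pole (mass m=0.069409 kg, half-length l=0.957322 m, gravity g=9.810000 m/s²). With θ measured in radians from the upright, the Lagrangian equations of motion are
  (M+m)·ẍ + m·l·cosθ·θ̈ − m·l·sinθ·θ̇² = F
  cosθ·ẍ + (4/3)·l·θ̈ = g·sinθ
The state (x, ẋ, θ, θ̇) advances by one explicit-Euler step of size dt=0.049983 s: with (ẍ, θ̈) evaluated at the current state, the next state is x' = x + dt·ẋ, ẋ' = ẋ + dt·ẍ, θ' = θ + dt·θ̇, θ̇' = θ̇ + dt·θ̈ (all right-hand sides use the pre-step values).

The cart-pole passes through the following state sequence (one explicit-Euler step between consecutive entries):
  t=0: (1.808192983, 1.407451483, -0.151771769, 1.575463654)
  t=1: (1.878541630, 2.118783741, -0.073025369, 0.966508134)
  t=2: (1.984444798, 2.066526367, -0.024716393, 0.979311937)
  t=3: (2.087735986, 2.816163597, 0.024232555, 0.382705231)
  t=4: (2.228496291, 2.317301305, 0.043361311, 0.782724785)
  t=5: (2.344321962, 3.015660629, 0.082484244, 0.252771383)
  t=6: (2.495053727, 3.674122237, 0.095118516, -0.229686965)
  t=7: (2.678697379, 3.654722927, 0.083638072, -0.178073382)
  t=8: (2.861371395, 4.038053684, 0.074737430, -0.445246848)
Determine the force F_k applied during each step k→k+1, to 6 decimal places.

step 0→1:
  ẍ = (ẋ'−ẋ)/dt = (2.118783741−1.407451483)/0.049983 = 14.231484
  θ̈ = (θ̇'−θ̇)/dt = (0.966508134−1.575463654)/0.049983 = -12.183253
  sinθ=-0.151190, cosθ=0.988505
  F = (M+m)·ẍ + m·l·cosθ·θ̈ − m·l·sinθ·θ̇² = 14.460298 + -0.800232 − -0.024935 = 13.685001
step 1→2:
  ẍ = (ẋ'−ẋ)/dt = (2.066526367−2.118783741)/0.049983 = -1.045503
  θ̈ = (θ̇'−θ̇)/dt = (0.979311937−0.966508134)/0.049983 = 0.256163
  sinθ=-0.072960, cosθ=0.997335
  F = (M+m)·ẍ + m·l·cosθ·θ̈ − m·l·sinθ·θ̇² = -1.062313 + 0.016976 − -0.004529 = -1.040808
step 2→3:
  ẍ = (ẋ'−ẋ)/dt = (2.816163597−2.066526367)/0.049983 = 14.997844
  θ̈ = (θ̇'−θ̇)/dt = (0.382705231−0.979311937)/0.049983 = -11.936192
  sinθ=-0.024714, cosθ=0.999695
  F = (M+m)·ẍ + m·l·cosθ·θ̈ − m·l·sinθ·θ̇² = 15.238979 + -0.792879 − -0.001575 = 14.447675
step 3→4:
  ẍ = (ẋ'−ẋ)/dt = (2.317301305−2.816163597)/0.049983 = -9.980639
  θ̈ = (θ̇'−θ̇)/dt = (0.782724785−0.382705231)/0.049983 = 8.003112
  sinθ=0.024230, cosθ=0.999706
  F = (M+m)·ẍ + m·l·cosθ·θ̈ − m·l·sinθ·θ̇² = -10.141108 + 0.531625 − 0.000236 = -9.609719
step 4→5:
  ẍ = (ẋ'−ẋ)/dt = (3.015660629−2.317301305)/0.049983 = 13.971937
  θ̈ = (θ̇'−θ̇)/dt = (0.252771383−0.782724785)/0.049983 = -10.602673
  sinθ=0.043348, cosθ=0.999060
  F = (M+m)·ẍ + m·l·cosθ·θ̈ − m·l·sinθ·θ̇² = 14.196578 + -0.703851 − 0.001765 = 13.490962
step 5→6:
  ẍ = (ẋ'−ẋ)/dt = (3.674122237−3.015660629)/0.049983 = 13.173711
  θ̈ = (θ̇'−θ̇)/dt = (-0.229686965−0.252771383)/0.049983 = -9.652449
  sinθ=0.082391, cosθ=0.996600
  F = (M+m)·ẍ + m·l·cosθ·θ̈ − m·l·sinθ·θ̇² = 13.385518 + -0.639193 − 0.000350 = 12.745975
step 6→7:
  ẍ = (ẋ'−ẋ)/dt = (3.654722927−3.674122237)/0.049983 = -0.388118
  θ̈ = (θ̇'−θ̇)/dt = (-0.178073382−-0.229686965)/0.049983 = 1.032623
  sinθ=0.094975, cosθ=0.995480
  F = (M+m)·ẍ + m·l·cosθ·θ̈ − m·l·sinθ·θ̇² = -0.394358 + 0.068304 − 0.000333 = -0.326387
step 7→8:
  ẍ = (ẋ'−ẋ)/dt = (4.038053684−3.654722927)/0.049983 = 7.669223
  θ̈ = (θ̇'−θ̇)/dt = (-0.445246848−-0.178073382)/0.049983 = -5.345287
  sinθ=0.083541, cosθ=0.996504
  F = (M+m)·ẍ + m·l·cosθ·θ̈ − m·l·sinθ·θ̇² = 7.792528 + -0.353935 − 0.000176 = 7.438417

F_0 = 13.685001 N
F_1 = -1.040808 N
F_2 = 14.447675 N
F_3 = -9.609719 N
F_4 = 13.490962 N
F_5 = 12.745975 N
F_6 = -0.326387 N
F_7 = 7.438417 N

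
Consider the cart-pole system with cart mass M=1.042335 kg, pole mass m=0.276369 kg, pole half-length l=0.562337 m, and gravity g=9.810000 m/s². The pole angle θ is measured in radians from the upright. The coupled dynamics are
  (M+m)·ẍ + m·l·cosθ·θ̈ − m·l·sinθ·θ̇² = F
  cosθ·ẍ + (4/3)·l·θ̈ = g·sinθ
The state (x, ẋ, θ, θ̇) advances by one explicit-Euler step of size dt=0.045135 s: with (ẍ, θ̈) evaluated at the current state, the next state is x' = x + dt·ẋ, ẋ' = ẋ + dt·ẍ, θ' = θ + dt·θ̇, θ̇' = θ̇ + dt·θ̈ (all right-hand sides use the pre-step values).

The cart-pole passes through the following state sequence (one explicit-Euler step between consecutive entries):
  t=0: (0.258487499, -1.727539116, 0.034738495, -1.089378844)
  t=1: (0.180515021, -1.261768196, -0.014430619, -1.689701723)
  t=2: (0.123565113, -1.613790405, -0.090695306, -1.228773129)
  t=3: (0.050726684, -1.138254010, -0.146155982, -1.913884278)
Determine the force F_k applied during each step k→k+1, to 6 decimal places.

F_0 = 11.536135 N
F_1 = -8.691647 N
F_2 = 11.565609 N

step 0→1:
  ẍ = (ẋ'−ẋ)/dt = (-1.261768196−-1.727539116)/0.045135 = 10.319506
  θ̈ = (θ̇'−θ̇)/dt = (-1.689701723−-1.089378844)/0.045135 = -13.300607
  sinθ=0.034732, cosθ=0.999397
  F = (M+m)·ẍ + m·l·cosθ·θ̈ − m·l·sinθ·θ̇² = 13.608374 + -2.065834 − 0.006406 = 11.536135
step 1→2:
  ẍ = (ẋ'−ẋ)/dt = (-1.613790405−-1.261768196)/0.045135 = -7.799318
  θ̈ = (θ̇'−θ̇)/dt = (-1.228773129−-1.689701723)/0.045135 = 10.212221
  sinθ=-0.014430, cosθ=0.999896
  F = (M+m)·ẍ + m·l·cosθ·θ̈ − m·l·sinθ·θ̇² = -10.284992 + 1.586942 − -0.006403 = -8.691647
step 2→3:
  ẍ = (ẋ'−ẋ)/dt = (-1.138254010−-1.613790405)/0.045135 = 10.535868
  θ̈ = (θ̇'−θ̇)/dt = (-1.913884278−-1.228773129)/0.045135 = -15.179155
  sinθ=-0.090571, cosθ=0.995890
  F = (M+m)·ẍ + m·l·cosθ·θ̈ − m·l·sinθ·θ̇² = 13.893691 + -2.349335 − -0.021253 = 11.565609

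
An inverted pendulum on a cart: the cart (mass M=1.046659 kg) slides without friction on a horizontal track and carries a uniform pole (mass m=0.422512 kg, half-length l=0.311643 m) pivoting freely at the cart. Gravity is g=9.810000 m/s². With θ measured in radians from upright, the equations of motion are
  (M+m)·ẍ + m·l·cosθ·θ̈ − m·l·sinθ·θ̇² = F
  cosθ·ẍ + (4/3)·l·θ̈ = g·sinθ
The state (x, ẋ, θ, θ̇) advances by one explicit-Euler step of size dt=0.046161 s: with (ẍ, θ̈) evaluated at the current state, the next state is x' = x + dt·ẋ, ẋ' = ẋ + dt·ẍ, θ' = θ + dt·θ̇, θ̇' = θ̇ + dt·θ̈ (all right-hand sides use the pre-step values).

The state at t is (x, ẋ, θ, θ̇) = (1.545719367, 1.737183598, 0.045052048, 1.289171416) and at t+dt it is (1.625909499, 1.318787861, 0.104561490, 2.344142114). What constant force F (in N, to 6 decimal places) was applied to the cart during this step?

F = -10.319961 N

ẍ = (ẋ'−ẋ)/dt = (1.318787861−1.737183598)/0.046161 = -9.063836
θ̈ = (θ̇'−θ̇)/dt = (2.344142114−1.289171416)/0.046161 = 22.854156
sinθ=0.045037, cosθ=0.998985
F = (M+m)·ẍ + m·l·cosθ·θ̈ − m·l·sinθ·θ̇² = -13.316325 + 3.006220 − 0.009856 = -10.319961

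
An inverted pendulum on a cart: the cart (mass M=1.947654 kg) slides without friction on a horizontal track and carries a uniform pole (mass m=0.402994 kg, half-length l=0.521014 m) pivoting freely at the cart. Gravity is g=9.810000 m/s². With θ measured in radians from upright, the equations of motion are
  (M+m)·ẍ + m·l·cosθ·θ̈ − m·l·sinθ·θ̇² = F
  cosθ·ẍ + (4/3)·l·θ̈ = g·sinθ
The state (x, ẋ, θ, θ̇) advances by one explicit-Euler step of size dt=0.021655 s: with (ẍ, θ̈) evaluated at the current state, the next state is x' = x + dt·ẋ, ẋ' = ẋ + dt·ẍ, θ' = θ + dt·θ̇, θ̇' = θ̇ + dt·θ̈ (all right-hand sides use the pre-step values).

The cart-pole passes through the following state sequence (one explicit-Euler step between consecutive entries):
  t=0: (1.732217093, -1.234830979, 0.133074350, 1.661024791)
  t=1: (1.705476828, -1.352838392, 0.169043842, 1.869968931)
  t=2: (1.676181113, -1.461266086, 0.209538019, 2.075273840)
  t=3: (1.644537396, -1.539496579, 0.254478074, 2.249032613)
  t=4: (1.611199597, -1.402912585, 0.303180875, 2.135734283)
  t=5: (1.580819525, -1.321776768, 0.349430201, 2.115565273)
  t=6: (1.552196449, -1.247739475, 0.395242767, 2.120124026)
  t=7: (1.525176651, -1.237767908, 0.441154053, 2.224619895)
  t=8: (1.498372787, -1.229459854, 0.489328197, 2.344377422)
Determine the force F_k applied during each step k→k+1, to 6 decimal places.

step 0→1:
  ẍ = (ẋ'−ẋ)/dt = (-1.352838392−-1.234830979)/0.021655 = -5.449430
  θ̈ = (θ̇'−θ̇)/dt = (1.869968931−1.661024791)/0.021655 = 9.648771
  sinθ=0.132682, cosθ=0.991159
  F = (M+m)·ẍ + m·l·cosθ·θ̈ − m·l·sinθ·θ̇² = -12.809692 + 2.007997 − 0.076862 = -10.878557
step 1→2:
  ẍ = (ẋ'−ẋ)/dt = (-1.461266086−-1.352838392)/0.021655 = -5.007051
  θ̈ = (θ̇'−θ̇)/dt = (2.075273840−1.869968931)/0.021655 = 9.480716
  sinθ=0.168240, cosθ=0.985746
  F = (M+m)·ẍ + m·l·cosθ·θ̈ − m·l·sinθ·θ̇² = -11.769815 + 1.962249 − 0.123522 = -9.931088
step 2→3:
  ẍ = (ẋ'−ẋ)/dt = (-1.539496579−-1.461266086)/0.021655 = -3.612583
  θ̈ = (θ̇'−θ̇)/dt = (2.249032613−2.075273840)/0.021655 = 8.023956
  sinθ=0.208008, cosθ=0.978127
  F = (M+m)·ẍ + m·l·cosθ·θ̈ − m·l·sinθ·θ̇² = -8.491912 + 1.647904 − 0.188096 = -7.032104
step 3→4:
  ẍ = (ẋ'−ẋ)/dt = (-1.402912585−-1.539496579)/0.021655 = 6.307273
  θ̈ = (θ̇'−θ̇)/dt = (2.135734283−2.249032613)/0.021655 = -5.231971
  sinθ=0.251740, cosθ=0.967795
  F = (M+m)·ẍ + m·l·cosθ·θ̈ − m·l·sinθ·θ̇² = 14.826178 + -1.063155 − 0.267357 = 13.495666
step 4→5:
  ẍ = (ẋ'−ẋ)/dt = (-1.321776768−-1.402912585)/0.021655 = 3.746747
  θ̈ = (θ̇'−θ̇)/dt = (2.115565273−2.135734283)/0.021655 = -0.931379
  sinθ=0.298558, cosθ=0.954392
  F = (M+m)·ẍ + m·l·cosθ·θ̈ − m·l·sinθ·θ̇² = 8.807284 + -0.186638 − 0.285937 = 8.334709
step 5→6:
  ẍ = (ẋ'−ẋ)/dt = (-1.247739475−-1.321776768)/0.021655 = 3.418947
  θ̈ = (θ̇'−θ̇)/dt = (2.120124026−2.115565273)/0.021655 = 0.210517
  sinθ=0.342362, cosθ=0.939568
  F = (M+m)·ẍ + m·l·cosθ·θ̈ − m·l·sinθ·θ̇² = 8.036740 + 0.041530 − 0.321727 = 7.756544
step 6→7:
  ẍ = (ẋ'−ẋ)/dt = (-1.237767908−-1.247739475)/0.021655 = 0.460474
  θ̈ = (θ̇'−θ̇)/dt = (2.224619895−2.120124026)/0.021655 = 4.825485
  sinθ=0.385032, cosθ=0.922903
  F = (M+m)·ẍ + m·l·cosθ·θ̈ − m·l·sinθ·θ̇² = 1.082413 + 0.935072 − 0.363386 = 1.654099
step 7→8:
  ẍ = (ẋ'−ẋ)/dt = (-1.229459854−-1.237767908)/0.021655 = 0.383655
  θ̈ = (θ̇'−θ̇)/dt = (2.344377422−2.224619895)/0.021655 = 5.530248
  sinθ=0.426983, cosθ=0.904260
  F = (M+m)·ẍ + m·l·cosθ·θ̈ − m·l·sinθ·θ̇² = 0.901838 + 1.049991 − 0.443681 = 1.508149

F_0 = -10.878557 N
F_1 = -9.931088 N
F_2 = -7.032104 N
F_3 = 13.495666 N
F_4 = 8.334709 N
F_5 = 7.756544 N
F_6 = 1.654099 N
F_7 = 1.508149 N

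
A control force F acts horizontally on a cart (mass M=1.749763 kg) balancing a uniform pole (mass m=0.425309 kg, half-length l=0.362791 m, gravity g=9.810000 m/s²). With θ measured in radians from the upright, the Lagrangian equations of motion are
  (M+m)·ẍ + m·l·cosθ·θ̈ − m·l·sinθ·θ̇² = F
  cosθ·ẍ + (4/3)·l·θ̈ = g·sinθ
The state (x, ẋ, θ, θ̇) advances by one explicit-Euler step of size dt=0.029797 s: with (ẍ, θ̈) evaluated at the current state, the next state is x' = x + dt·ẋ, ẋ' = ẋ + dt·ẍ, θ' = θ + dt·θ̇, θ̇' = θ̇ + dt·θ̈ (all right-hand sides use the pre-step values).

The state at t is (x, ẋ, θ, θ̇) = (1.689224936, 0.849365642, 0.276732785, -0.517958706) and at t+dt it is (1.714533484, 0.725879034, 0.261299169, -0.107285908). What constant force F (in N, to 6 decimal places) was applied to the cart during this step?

F = -6.979697 N

ẍ = (ẋ'−ẋ)/dt = (0.725879034−0.849365642)/0.029797 = -4.144263
θ̈ = (θ̇'−θ̇)/dt = (-0.107285908−-0.517958706)/0.029797 = 13.782354
sinθ=0.273214, cosθ=0.961953
F = (M+m)·ẍ + m·l·cosθ·θ̈ − m·l·sinθ·θ̇² = -9.014071 + 2.045683 − 0.011310 = -6.979697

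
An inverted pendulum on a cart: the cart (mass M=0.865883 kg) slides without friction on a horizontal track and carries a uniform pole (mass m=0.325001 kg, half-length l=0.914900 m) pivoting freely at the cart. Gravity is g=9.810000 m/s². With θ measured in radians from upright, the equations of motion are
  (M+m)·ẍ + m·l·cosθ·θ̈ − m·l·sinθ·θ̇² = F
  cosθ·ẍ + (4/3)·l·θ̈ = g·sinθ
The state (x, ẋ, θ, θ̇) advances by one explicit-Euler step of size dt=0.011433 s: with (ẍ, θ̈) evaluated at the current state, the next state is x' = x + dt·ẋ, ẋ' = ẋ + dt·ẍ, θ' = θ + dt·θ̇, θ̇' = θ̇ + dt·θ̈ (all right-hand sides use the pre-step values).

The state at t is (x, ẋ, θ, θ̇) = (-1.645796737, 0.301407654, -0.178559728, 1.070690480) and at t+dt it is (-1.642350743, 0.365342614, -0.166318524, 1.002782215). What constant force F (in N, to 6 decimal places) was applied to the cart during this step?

ẍ = (ẋ'−ẋ)/dt = (0.365342614−0.301407654)/0.011433 = 5.592142
θ̈ = (θ̇'−θ̇)/dt = (1.002782215−1.070690480)/0.011433 = -5.939672
sinθ=-0.177612, cosθ=0.984101
F = (M+m)·ẍ + m·l·cosθ·θ̈ − m·l·sinθ·θ̇² = 6.659592 + -1.738042 − -0.060542 = 4.982093

F = 4.982093 N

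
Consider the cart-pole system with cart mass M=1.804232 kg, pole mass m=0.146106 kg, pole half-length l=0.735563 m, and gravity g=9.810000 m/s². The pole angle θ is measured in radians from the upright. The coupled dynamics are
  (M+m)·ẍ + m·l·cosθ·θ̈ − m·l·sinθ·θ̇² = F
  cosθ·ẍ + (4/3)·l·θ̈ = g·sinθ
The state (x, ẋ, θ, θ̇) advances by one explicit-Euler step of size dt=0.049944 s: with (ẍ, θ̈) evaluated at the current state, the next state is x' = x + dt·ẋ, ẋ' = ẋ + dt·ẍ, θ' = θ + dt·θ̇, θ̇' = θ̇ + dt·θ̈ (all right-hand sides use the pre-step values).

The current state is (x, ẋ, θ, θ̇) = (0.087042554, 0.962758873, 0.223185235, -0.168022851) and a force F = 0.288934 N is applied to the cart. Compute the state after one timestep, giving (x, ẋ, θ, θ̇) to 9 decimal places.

(0.135126583, 0.964316477, 0.214793502, -0.058998994)

sinθ=0.221336973, cosθ=0.975197387
temp = (F + m·l·θ̇²·sinθ)/(M+m) = (0.288934 + 0.000671550)/1.950338 = 0.148489929
θ̈ = (g·sinθ − cosθ·temp)/(l·(4/3 − m·cos²θ/(M+m))) = 2.182922006
ẍ = temp − m·l·θ̈·cosθ/(M+m) = 0.031187017
Euler: x'=0.087042554+0.049944·0.962758873=0.135126583, ẋ'=0.962758873+0.049944·0.031187017=0.964316477
       θ'=0.223185235+0.049944·-0.168022851=0.214793502, θ̇'=-0.168022851+0.049944·2.182922006=-0.058998994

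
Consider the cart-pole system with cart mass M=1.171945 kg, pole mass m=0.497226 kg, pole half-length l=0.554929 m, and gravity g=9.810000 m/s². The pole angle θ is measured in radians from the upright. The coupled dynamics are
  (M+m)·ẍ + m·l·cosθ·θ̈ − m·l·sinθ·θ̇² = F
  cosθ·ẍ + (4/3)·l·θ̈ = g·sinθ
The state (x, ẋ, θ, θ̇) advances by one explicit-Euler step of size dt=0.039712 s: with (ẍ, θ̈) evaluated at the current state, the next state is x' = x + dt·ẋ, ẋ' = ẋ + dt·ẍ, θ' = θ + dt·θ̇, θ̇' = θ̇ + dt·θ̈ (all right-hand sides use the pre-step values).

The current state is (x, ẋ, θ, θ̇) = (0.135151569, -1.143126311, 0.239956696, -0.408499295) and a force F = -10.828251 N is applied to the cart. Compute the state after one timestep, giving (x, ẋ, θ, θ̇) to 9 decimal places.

sinθ=0.237660563, cosθ=0.971348267
temp = (F + m·l·θ̇²·sinθ)/(M+m) = (-10.828251 + 0.010942864)/1.669171 = -6.480647061
θ̈ = (g·sinθ − cosθ·temp)/(l·(4/3 − m·cos²θ/(M+m))) = 14.772888625
ẍ = temp − m·l·θ̈·cosθ/(M+m) = -8.852735156
Euler: x'=0.135151569+0.039712·-1.143126311=0.089755737, ẋ'=-1.143126311+0.039712·-8.852735156=-1.494686130
       θ'=0.239956696+0.039712·-0.408499295=0.223734372, θ̇'=-0.408499295+0.039712·14.772888625=0.178161658

(0.089755737, -1.494686130, 0.223734372, 0.178161658)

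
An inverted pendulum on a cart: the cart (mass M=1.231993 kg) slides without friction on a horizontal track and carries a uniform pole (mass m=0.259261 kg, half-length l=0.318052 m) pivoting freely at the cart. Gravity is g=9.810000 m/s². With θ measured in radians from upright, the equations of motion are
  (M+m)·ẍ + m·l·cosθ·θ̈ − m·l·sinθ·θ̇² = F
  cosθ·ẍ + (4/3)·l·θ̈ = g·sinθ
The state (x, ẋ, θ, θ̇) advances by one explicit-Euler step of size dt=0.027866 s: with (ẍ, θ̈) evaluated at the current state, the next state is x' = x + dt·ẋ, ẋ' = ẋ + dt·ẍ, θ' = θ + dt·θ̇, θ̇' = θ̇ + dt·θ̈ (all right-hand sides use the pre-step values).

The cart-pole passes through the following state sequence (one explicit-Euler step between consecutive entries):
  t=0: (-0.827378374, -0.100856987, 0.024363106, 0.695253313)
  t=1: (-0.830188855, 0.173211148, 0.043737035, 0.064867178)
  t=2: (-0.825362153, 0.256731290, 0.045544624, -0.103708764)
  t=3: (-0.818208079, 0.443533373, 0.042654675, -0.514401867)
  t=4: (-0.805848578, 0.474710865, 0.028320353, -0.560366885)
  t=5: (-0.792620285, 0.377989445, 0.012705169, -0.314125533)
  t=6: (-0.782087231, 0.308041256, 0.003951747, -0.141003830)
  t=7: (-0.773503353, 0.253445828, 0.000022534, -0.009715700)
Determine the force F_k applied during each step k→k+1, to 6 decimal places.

F_0 = 12.801008 N
F_1 = 3.971223 N
F_2 = 8.782682 N
F_3 = 1.531647 N
F_4 = -4.448435 N
F_5 = -3.231149 N
F_6 = -2.533198 N

step 0→1:
  ẍ = (ẋ'−ẋ)/dt = (0.173211148−-0.100856987)/0.027866 = 9.835216
  θ̈ = (θ̇'−θ̇)/dt = (0.064867178−0.695253313)/0.027866 = -22.622053
  sinθ=0.024361, cosθ=0.999703
  F = (M+m)·ẍ + m·l·cosθ·θ̈ − m·l·sinθ·θ̇² = 14.666806 + -1.864827 − 0.000971 = 12.801008
step 1→2:
  ẍ = (ẋ'−ẋ)/dt = (0.256731290−0.173211148)/0.027866 = 2.997206
  θ̈ = (θ̇'−θ̇)/dt = (-0.103708764−0.064867178)/0.027866 = -6.049521
  sinθ=0.043723, cosθ=0.999044
  F = (M+m)·ẍ + m·l·cosθ·θ̈ − m·l·sinθ·θ̇² = 4.469595 + -0.498357 − 0.000015 = 3.971223
step 2→3:
  ẍ = (ẋ'−ẋ)/dt = (0.443533373−0.256731290)/0.027866 = 6.703584
  θ̈ = (θ̇'−θ̇)/dt = (-0.514401867−-0.103708764)/0.027866 = -14.738143
  sinθ=0.045529, cosθ=0.998963
  F = (M+m)·ẍ + m·l·cosθ·θ̈ − m·l·sinθ·θ̇² = 9.996747 + -1.214025 − 0.000040 = 8.782682
step 3→4:
  ẍ = (ẋ'−ẋ)/dt = (0.474710865−0.443533373)/0.027866 = 1.118836
  θ̈ = (θ̇'−θ̇)/dt = (-0.560366885−-0.514401867)/0.027866 = -1.649502
  sinθ=0.042642, cosθ=0.999090
  F = (M+m)·ẍ + m·l·cosθ·θ̈ − m·l·sinθ·θ̇² = 1.668469 + -0.135892 − 0.000930 = 1.531647
step 4→5:
  ẍ = (ẋ'−ẋ)/dt = (0.377989445−0.474710865)/0.027866 = -3.470947
  θ̈ = (θ̇'−θ̇)/dt = (-0.314125533−-0.560366885)/0.027866 = 8.836624
  sinθ=0.028317, cosθ=0.999599
  F = (M+m)·ẍ + m·l·cosθ·θ̈ − m·l·sinθ·θ̇² = -5.176064 + 0.728362 − 0.000733 = -4.448435
step 5→6:
  ẍ = (ẋ'−ẋ)/dt = (0.308041256−0.377989445)/0.027866 = -2.510163
  θ̈ = (θ̇'−θ̇)/dt = (-0.141003830−-0.314125533)/0.027866 = 6.212650
  sinθ=0.012705, cosθ=0.999919
  F = (M+m)·ẍ + m·l·cosθ·θ̈ − m·l·sinθ·θ̇² = -3.743290 + 0.512244 − 0.000103 = -3.231149
step 6→7:
  ẍ = (ẋ'−ẋ)/dt = (0.253445828−0.308041256)/0.027866 = -1.959213
  θ̈ = (θ̇'−θ̇)/dt = (-0.009715700−-0.141003830)/0.027866 = 4.711409
  sinθ=0.003952, cosθ=0.999992
  F = (M+m)·ẍ + m·l·cosθ·θ̈ − m·l·sinθ·θ̇² = -2.921684 + 0.388493 − 0.000006 = -2.533198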